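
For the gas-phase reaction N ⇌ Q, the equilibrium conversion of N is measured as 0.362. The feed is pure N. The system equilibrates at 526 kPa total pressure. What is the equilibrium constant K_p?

Basis: 1 mol N initially; let X = conversion of N. Extent ξ = X.
Species balance: n_N = 1 − X; n_Q = X.
Since Δν = 0, n_T = 1 throughout.
At X = 0.362: n_N = 0.638, n_Q = 0.362, n_T = 1.
p_i = (n_i/n_T)·P. K_p = p_Q / (p_N) = 0.567.

K_p = 0.567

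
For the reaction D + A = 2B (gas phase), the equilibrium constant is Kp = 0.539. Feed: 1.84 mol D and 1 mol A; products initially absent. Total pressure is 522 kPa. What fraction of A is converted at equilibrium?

X = 0.358

Let X = conversion of A (basis 1 mol A); extent of reaction ξ = X.
Species balance: n_D = 1.84 − X; n_A = 1 − X; n_B = 2X.
Since Δν = 0, n_T = 2.84 throughout.
y_i = n_i/n_T, p_i = y_i·P. Kp = p_B^2 / (p_D p_A).
Equating to 0.539 and solving on 0 < X < 1: X = 0.358.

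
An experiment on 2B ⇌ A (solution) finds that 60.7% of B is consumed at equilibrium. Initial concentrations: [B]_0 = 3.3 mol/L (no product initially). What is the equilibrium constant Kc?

Kc = 0.595 L/mol

Let X = conversion of B.
Concentrations: [B] = 3.3 − 3.3X; [A] = 1.65X.
At X = 0.607: [B] = 1.3, [A] = 1.
Kc = [A] / ([B]^2) = 0.595 L/mol.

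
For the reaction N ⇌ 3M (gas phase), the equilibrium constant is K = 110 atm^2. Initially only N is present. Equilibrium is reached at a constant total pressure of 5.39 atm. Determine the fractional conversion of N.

Take 1 mol N as basis and let X be its fractional conversion, so ξ = X.
Moles: n_N = 1 − X; n_M = 3X.
Total moles n_T = 1 + 2X.
With p_i = (n_i/n_T)P, K = p_M^3 / (p_N).
Equating to 110 atm^2 and solving on 0 < X < 1: X = 0.640.

X = 0.640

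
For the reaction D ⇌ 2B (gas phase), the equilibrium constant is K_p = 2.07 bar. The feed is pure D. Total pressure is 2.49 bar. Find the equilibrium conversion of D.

X = 0.415

Take 1 mol D as basis and let X be its fractional conversion, so ξ = X.
Species balance: n_D = 1 − X; n_B = 2X.
n_T = Σnᵢ = 1 + X.
Mole fractions y_i = n_i/n_T; K_p = p_B^2 / (p_D) with p_i = y_i·P.
This yields a degree-2 equation in X; solving on (0,1), X = 0.415.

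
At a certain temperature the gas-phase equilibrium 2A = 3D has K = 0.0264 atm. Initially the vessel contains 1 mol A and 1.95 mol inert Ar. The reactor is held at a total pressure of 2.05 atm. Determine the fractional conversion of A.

Let X = conversion of A (basis 1 mol A); extent of reaction ξ = 0.5X.
Mole table: n_A = 1 − X; n_D = 1.5X; n_I = 1.95 (inert).
n_T = Σnᵢ = 2.95 + 0.5X.
Mole fractions y_i = n_i/n_T; K = p_D^3 / (p_A^2) with p_i = y_i·P.
Substituting and setting equal to 0.0264 atm gives a polynomial in X; the root in (0,1) is X = 0.196.

X = 0.196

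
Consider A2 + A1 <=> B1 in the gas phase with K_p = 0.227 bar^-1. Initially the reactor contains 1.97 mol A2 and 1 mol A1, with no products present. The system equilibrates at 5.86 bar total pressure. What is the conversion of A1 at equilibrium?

Let X = conversion of A1 (basis 1 mol A1); extent of reaction ξ = X.
At extent ξ: n_A2 = 1.97 − X; n_A1 = 1 − X; n_B1 = X.
Summing: n_T = 2.97 − X.
y_i = n_i/n_T, p_i = y_i·P. K_p = p_B1 / (p_A2 p_A1).
Setting this equal to 0.227 bar^-1 and taking the physical root (0 < X < 1) gives X = 0.445.

X = 0.445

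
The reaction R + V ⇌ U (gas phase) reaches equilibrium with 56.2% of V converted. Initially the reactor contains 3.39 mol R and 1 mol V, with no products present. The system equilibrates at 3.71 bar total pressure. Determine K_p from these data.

Take 1 mol V as basis and let X be its fractional conversion, so ξ = X.
Moles: n_R = 3.39 − X; n_V = 1 − X; n_U = X.
Summing: n_T = 4.39 − X.
At X = 0.562: n_R = 2.83, n_V = 0.438, n_U = 0.562, n_T = 3.83.
p_i = (n_i/n_T)·P. K_p = p_U / (p_R p_V) = 0.468 bar^-1.

K_p = 0.468 bar^-1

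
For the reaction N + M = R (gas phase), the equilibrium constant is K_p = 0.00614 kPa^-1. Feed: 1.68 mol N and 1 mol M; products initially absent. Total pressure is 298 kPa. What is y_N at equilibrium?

y_N = 0.542

Take 1 mol M as basis and let X be its fractional conversion, so ξ = X.
Mole table: n_N = 1.68 − X; n_M = 1 − X; n_R = X.
Summing: n_T = 2.68 − X.
y_i = n_i/n_T, p_i = y_i·P. K_p = p_R / (p_N p_M).
This yields a degree-2 equation in X; solving on (0,1), X = 0.498.
Then n_N = 1.18, n_T = 2.18, so y_N = 0.542.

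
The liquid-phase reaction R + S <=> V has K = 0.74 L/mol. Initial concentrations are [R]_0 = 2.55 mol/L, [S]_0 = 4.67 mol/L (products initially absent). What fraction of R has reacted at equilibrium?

Let X = conversion of R; extent ξ = 2.55·X mol/L.
Concentrations: [R] = 2.55 − 2.55X; [S] = 4.67 − 2.55X; [V] = 2.55X.
K = [V] / ([R] [S]).
Equating to 0.74 L/mol: the physical root is X = 0.684.

X = 0.684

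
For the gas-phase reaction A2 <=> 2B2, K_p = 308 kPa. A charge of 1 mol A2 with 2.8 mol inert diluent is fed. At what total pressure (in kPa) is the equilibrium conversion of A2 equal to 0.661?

P = 267 kPa

Take 1 mol A2 as basis and let X be its fractional conversion, so ξ = X.
Moles: n_A2 = 1 − X; n_B2 = 2X; n_I = 2.8 (inert).
Total moles n_T = 3.8 + X.
K_p = p_B2^2 / (p_A2) with p_i = (n_i/n_T)·P.
At X = 0.661: the mole-fraction product g(X) = Π y_i^ν_i = 1.156. Since K_p = g(X)·P^{1}, P = (K_p/g)^(1/1) = (308/1.156)^(1/1) = 267 kPa.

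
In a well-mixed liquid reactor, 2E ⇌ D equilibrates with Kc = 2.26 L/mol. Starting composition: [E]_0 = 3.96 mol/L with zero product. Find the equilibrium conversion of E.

X = 0.790

Let X = conversion of E; extent ξ = 3.96X/2 mol/L.
Concentrations: [E] = 3.96 − 3.96X; [D] = 1.98X.
Kc = [D] / ([E]^2).
Equating to 2.26 L/mol: the physical root is X = 0.790.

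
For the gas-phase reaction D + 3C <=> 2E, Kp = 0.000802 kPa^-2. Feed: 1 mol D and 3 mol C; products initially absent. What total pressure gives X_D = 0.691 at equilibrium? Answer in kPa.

Take 1 mol D as basis and let X be its fractional conversion, so ξ = X.
At extent ξ: n_D = 1 − X; n_C = 3 − 3X; n_E = 2X.
Summing: n_T = 4 − 2X.
Kp = p_E^2 / (p_D p_C^3) with p_i = (n_i/n_T)·P.
At X = 0.691: the mole-fraction product g(X) = Π y_i^ν_i = 53.18. Since Kp = g(X)·P^{-2}, P = (g/Kp)^(1/2) = (53.18/0.000802)^(1/2) = 258 kPa.

P = 258 kPa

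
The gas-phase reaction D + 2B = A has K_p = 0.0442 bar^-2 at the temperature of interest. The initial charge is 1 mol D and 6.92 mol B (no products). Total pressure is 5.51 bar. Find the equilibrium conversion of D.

X = 0.496

Basis: 1 mol D initially; let X = conversion of D. Extent ξ = X.
At extent ξ: n_D = 1 − X; n_B = 6.92 − 2X; n_A = X.
Total moles n_T = 7.92 − 2X.
y_i = n_i/n_T, p_i = y_i·P. K_p = p_A / (p_D p_B^2).
Substituting and setting equal to 0.0442 bar^-2 gives a polynomial in X; the root in (0,1) is X = 0.496.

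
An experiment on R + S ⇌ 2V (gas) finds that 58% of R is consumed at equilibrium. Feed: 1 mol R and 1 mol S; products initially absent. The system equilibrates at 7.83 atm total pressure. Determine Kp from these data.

Kp = 7.63

Take 1 mol R as basis and let X be its fractional conversion, so ξ = X.
Moles: n_R = 1 − X; n_S = 1 − X; n_V = 2X.
n_T stays at 2 (no change in mole number).
At X = 0.58: n_R = 0.42, n_S = 0.42, n_V = 1.16, n_T = 2.
p_i = (n_i/n_T)·P. Kp = p_V^2 / (p_R p_S) = 7.63.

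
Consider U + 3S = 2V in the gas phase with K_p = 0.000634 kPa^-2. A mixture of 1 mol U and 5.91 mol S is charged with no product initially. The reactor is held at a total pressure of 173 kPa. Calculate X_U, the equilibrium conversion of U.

X = 0.877

Basis: 1 mol U initially; let X = conversion of U. Extent ξ = X.
Mole table: n_U = 1 − X; n_S = 5.91 − 3X; n_V = 2X.
Total moles n_T = 6.91 − 2X.
y_i = n_i/n_T, p_i = y_i·P. K_p = p_V^2 / (p_U p_S^3).
Equating to 0.000634 kPa^-2 and solving on 0 < X < 1: X = 0.877.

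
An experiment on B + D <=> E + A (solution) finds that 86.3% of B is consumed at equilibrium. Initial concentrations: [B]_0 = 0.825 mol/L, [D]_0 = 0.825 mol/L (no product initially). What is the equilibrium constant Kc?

Kc = 39.7

Let X = conversion of B.
Concentrations: [B] = 0.825 − 0.825X; [D] = 0.825 − 0.825X; [E] = 0.825X; [A] = 0.825X.
At X = 0.863: [B] = 0.113, [D] = 0.113, [E] = 0.712, [A] = 0.712.
Kc = [E] [A] / ([B] [D]) = 39.7.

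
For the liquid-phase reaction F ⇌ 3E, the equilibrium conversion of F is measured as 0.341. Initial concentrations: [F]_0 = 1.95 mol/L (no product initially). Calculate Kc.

Kc = 6.18 (mol/L)^2

Let X = conversion of F.
Concentrations: [F] = 1.95 − 1.95X; [E] = 5.85X.
At X = 0.341: [F] = 1.29, [E] = 1.99.
Kc = [E]^3 / ([F]) = 6.18 (mol/L)^2.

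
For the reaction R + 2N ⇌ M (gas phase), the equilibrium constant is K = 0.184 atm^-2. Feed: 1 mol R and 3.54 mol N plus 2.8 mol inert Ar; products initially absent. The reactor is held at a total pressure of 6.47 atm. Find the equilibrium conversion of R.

Basis: 1 mol R initially; let X = conversion of R. Extent ξ = X.
Moles: n_R = 1 − X; n_N = 3.54 − 2X; n_M = X; n_I = 2.8 (inert).
Summing: n_T = 7.34 − 2X.
Mole fractions y_i = n_i/n_T; K = p_M / (p_R p_N^2) with p_i = y_i·P.
This yields a degree-3 equation in X; solving on (0,1), X = 0.543.

X = 0.543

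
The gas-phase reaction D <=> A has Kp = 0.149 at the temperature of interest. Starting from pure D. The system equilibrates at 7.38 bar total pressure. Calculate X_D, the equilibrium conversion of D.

Take 1 mol D as basis and let X be its fractional conversion, so ξ = X.
Species balance: n_D = 1 − X; n_A = X.
n_T stays at 1 (no change in mole number).
With p_i = (n_i/n_T)P, Kp = p_A / (p_D).
Equating to 0.149 and solving on 0 < X < 1: X = 0.130.

X = 0.130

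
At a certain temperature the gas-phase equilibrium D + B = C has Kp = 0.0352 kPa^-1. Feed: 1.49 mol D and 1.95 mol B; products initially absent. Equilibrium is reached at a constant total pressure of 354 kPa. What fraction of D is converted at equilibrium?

Basis: 1.49 mol D initially; let X = conversion of D. Extent ξ = 1.49X.
At extent ξ: n_D = 1.49 − 1.49X; n_B = 1.95 − 1.49X; n_C = 1.49X.
n_T = Σnᵢ = 3.44 − 1.49X.
y_i = n_i/n_T, p_i = y_i·P. Kp = p_C / (p_D p_B).
Equating to 0.0352 kPa^-1 and solving on 0 < X < 1: X = 0.806.

X = 0.806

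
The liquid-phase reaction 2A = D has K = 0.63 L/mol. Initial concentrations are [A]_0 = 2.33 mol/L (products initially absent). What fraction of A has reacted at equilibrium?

X = 0.562

Let X = conversion of A; extent ξ = 2.33X/2 mol/L.
Concentrations: [A] = 2.33 − 2.33X; [D] = 1.17X.
K = [D] / ([A]^2).
This equals 0.63 at X = 0.562 (the root in 0 < X < 1).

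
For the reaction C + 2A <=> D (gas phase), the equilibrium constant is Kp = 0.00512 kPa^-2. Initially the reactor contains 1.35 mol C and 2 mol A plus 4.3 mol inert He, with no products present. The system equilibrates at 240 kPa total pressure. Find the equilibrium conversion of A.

Let X = conversion of A (basis 2 mol A); extent of reaction ξ = X.
Species balance: n_C = 1.35 − X; n_A = 2 − 2X; n_D = X; n_I = 4.3 (inert).
n_T = Σnᵢ = 7.65 − 2X.
y_i = n_i/n_T, p_i = y_i·P. Kp = p_D / (p_C p_A^2).
This yields a degree-3 equation in X; solving on (0,1), X = 0.790.

X = 0.790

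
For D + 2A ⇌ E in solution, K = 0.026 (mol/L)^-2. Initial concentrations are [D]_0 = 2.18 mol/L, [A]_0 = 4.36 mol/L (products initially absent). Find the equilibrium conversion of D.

Let X = conversion of D; extent ξ = 2.18·X mol/L.
Concentrations: [D] = 2.18 − 2.18X; [A] = 4.36 − 4.36X; [E] = 2.18X.
K = [E] / ([D] [A]^2).
This equals 0.026 at X = 0.228 (the root in 0 < X < 1).

X = 0.228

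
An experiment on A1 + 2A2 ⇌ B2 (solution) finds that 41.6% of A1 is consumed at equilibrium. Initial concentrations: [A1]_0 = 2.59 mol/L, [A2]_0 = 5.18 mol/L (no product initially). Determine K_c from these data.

K_c = 0.0778 (mol/L)^-2

Let X = conversion of A1.
Concentrations: [A1] = 2.59 − 2.59X; [A2] = 5.18 − 5.18X; [B2] = 2.59X.
At X = 0.416: [A1] = 1.51, [A2] = 3.03, [B2] = 1.08.
K_c = [B2] / ([A1] [A2]^2) = 0.0778 (mol/L)^-2.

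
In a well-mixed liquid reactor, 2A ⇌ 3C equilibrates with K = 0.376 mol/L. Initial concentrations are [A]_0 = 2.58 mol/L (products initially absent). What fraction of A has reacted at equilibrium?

X = 0.281

Let X = conversion of A; extent ξ = 2.58X/2 mol/L.
Concentrations: [A] = 2.58 − 2.58X; [C] = 3.87X.
K = [C]^3 / ([A]^2).
Setting equal to 0.376 and solving for X on (0,1) gives X = 0.281.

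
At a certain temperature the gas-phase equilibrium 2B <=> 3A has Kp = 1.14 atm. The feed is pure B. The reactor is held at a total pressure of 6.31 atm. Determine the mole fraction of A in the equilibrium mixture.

Let X = conversion of B (basis 1 mol B); extent of reaction ξ = 0.5X.
Moles: n_B = 1 − X; n_A = 1.5X.
Total moles n_T = 1 + 0.5X.
Mole fractions y_i = n_i/n_T; Kp = p_A^3 / (p_B^2) with p_i = y_i·P.
Equating to 1.14 atm and solving on 0 < X < 1: X = 0.309.
Then n_A = 0.464, n_T = 1.15, so y_A = 0.401.

y_A = 0.401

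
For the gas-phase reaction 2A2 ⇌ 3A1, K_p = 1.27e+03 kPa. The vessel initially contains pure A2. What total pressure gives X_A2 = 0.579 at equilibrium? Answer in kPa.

Basis: 1 mol A2 initially; let X = conversion of A2. Extent ξ = 0.5X.
Species balance: n_A2 = 1 − X; n_A1 = 1.5X.
n_T = Σnᵢ = 1 + 0.5X.
K_p = p_A1^3 / (p_A2^2) with p_i = (n_i/n_T)·P.
At X = 0.579: the mole-fraction product g(X) = Π y_i^ν_i = 2.866. Since K_p = g(X)·P^{1}, P = (K_p/g)^(1/1) = (1.27e+03/2.866)^(1/1) = 443 kPa.

P = 443 kPa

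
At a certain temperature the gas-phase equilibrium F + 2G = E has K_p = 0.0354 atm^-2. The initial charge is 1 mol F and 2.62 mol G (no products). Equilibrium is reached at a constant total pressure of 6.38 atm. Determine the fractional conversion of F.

X = 0.379

Let X = conversion of F (basis 1 mol F); extent of reaction ξ = X.
Species balance: n_F = 1 − X; n_G = 2.62 − 2X; n_E = X.
Total moles n_T = 3.62 − 2X.
Mole fractions y_i = n_i/n_T; K_p = p_E / (p_F p_G^2) with p_i = y_i·P.
Equating to 0.0354 atm^-2 and solving on 0 < X < 1: X = 0.379.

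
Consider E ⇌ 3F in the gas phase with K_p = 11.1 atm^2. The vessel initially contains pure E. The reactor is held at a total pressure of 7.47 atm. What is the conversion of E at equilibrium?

Let X = conversion of E (basis 1 mol E); extent of reaction ξ = X.
At extent ξ: n_E = 1 − X; n_F = 3X.
Summing: n_T = 1 + 2X.
With p_i = (n_i/n_T)P, K_p = p_F^3 / (p_E).
Substituting and setting equal to 11.1 atm^2 gives a polynomial in X; the root in (0,1) is X = 0.229.

X = 0.229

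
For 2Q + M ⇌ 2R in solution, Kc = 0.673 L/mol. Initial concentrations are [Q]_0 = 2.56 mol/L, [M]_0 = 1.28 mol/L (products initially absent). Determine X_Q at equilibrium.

X = 0.415

Let X = conversion of Q; extent ξ = 2.56X/2 mol/L.
Concentrations: [Q] = 2.56 − 2.56X; [M] = 1.28 − 1.28X; [R] = 2.56X.
Kc = [R]^2 / ([Q]^2 [M]).
Equating to 0.673 L/mol: the physical root is X = 0.415.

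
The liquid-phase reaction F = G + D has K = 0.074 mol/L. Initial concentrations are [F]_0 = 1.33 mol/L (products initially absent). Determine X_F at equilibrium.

X = 0.210

Let X = conversion of F; extent ξ = 1.33·X mol/L.
Concentrations: [F] = 1.33 − 1.33X; [G] = 1.33X; [D] = 1.33X.
K = [G] [D] / ([F]).
Equating to 0.074 mol/L: the physical root is X = 0.210.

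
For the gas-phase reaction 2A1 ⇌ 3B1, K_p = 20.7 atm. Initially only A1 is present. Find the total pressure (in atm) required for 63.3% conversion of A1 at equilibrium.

Let X = conversion of A1 (basis 1 mol A1); extent of reaction ξ = 0.5X.
Mole table: n_A1 = 1 − X; n_B1 = 1.5X.
Summing: n_T = 1 + 0.5X.
K_p = p_B1^3 / (p_A1^2) with p_i = (n_i/n_T)·P.
At X = 0.633: the mole-fraction product g(X) = Π y_i^ν_i = 4.828. Since K_p = g(X)·P^{1}, P = (K_p/g)^(1/1) = (20.7/4.828)^(1/1) = 4.29 atm.

P = 4.29 atm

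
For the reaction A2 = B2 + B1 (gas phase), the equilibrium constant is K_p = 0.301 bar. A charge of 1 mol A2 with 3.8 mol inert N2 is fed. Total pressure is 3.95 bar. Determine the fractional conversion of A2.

Take 1 mol A2 as basis and let X be its fractional conversion, so ξ = X.
Moles: n_A2 = 1 − X; n_B2 = X; n_B1 = X; n_I = 3.8 (inert).
n_T = Σnᵢ = 4.8 + X.
With p_i = (n_i/n_T)P, K_p = p_B2 p_B1 / (p_A2).
This yields a degree-2 equation in X; solving on (0,1), X = 0.464.

X = 0.464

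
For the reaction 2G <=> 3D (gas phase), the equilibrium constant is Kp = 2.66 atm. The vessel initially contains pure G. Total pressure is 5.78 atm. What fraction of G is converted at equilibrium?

Let X = conversion of G (basis 1 mol G); extent of reaction ξ = 0.5X.
Species balance: n_G = 1 − X; n_D = 1.5X.
n_T = Σnᵢ = 1 + 0.5X.
With p_i = (n_i/n_T)P, Kp = p_D^3 / (p_G^2).
Substituting and setting equal to 2.66 atm gives a polynomial in X; the root in (0,1) is X = 0.392.

X = 0.392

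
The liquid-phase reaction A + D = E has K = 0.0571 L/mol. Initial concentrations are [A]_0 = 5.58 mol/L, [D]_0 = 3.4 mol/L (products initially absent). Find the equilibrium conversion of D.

Let X = conversion of D; extent ξ = 3.4·X mol/L.
Concentrations: [A] = 5.58 − 3.4X; [D] = 3.4 − 3.4X; [E] = 3.4X.
K = [E] / ([A] [D]).
This equals 0.0571 at X = 0.217 (the root in 0 < X < 1).

X = 0.217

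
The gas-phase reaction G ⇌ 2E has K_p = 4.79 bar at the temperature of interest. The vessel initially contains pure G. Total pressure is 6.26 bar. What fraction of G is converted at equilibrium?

Take 1 mol G as basis and let X be its fractional conversion, so ξ = X.
Species balance: n_G = 1 − X; n_E = 2X.
Summing: n_T = 1 + X.
With p_i = (n_i/n_T)P, K_p = p_E^2 / (p_G).
Equating to 4.79 bar and solving on 0 < X < 1: X = 0.401.

X = 0.401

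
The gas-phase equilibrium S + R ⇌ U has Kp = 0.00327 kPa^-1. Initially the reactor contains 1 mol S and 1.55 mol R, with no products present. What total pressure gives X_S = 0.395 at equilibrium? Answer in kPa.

P = 373 kPa

Basis: 1 mol S initially; let X = conversion of S. Extent ξ = X.
Species balance: n_S = 1 − X; n_R = 1.55 − X; n_U = X.
Summing: n_T = 2.55 − X.
Kp = p_U / (p_S p_R) with p_i = (n_i/n_T)·P.
At X = 0.395: the mole-fraction product g(X) = Π y_i^ν_i = 1.218. Since Kp = g(X)·P^{-1}, P = (g/Kp)^(1/1) = (1.218/0.00327)^(1/1) = 373 kPa.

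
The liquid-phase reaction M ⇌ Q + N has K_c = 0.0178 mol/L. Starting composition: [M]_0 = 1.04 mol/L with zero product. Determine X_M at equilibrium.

Let X = conversion of M; extent ξ = 1.04·X mol/L.
Concentrations: [M] = 1.04 − 1.04X; [Q] = 1.04X; [N] = 1.04X.
K_c = [Q] [N] / ([M]).
Equating to 0.0178 mol/L: the physical root is X = 0.123.

X = 0.123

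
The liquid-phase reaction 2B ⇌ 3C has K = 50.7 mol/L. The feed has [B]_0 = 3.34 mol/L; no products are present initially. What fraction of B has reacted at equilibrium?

X = 0.715

Let X = conversion of B; extent ξ = 3.34X/2 mol/L.
Concentrations: [B] = 3.34 − 3.34X; [C] = 5.01X.
K = [C]^3 / ([B]^2).
Solving K = 50.7 for X ∈ (0,1): X = 0.715.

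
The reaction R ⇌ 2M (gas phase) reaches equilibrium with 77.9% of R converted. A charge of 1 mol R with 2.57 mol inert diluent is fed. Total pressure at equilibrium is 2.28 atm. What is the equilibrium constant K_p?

Let X = conversion of R (basis 1 mol R); extent of reaction ξ = X.
Species balance: n_R = 1 − X; n_M = 2X; n_I = 2.57 (inert).
Total moles n_T = 3.57 + X.
At X = 0.779: n_R = 0.221, n_M = 1.56, n_T = 4.35.
p_i = (n_i/n_T)·P. K_p = p_M^2 / (p_R) = 5.76 atm.

K_p = 5.76 atm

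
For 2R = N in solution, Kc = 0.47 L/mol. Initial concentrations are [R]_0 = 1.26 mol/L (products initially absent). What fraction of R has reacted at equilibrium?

Let X = conversion of R; extent ξ = 1.26X/2 mol/L.
Concentrations: [R] = 1.26 − 1.26X; [N] = 0.63X.
Kc = [N] / ([R]^2).
Equating to 0.47 L/mol: the physical root is X = 0.411.

X = 0.411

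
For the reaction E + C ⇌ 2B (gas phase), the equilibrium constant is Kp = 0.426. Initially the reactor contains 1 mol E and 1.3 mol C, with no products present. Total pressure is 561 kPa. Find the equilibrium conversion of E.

Basis: 1 mol E initially; let X = conversion of E. Extent ξ = X.
Species balance: n_E = 1 − X; n_C = 1.3 − X; n_B = 2X.
Total moles n_T = 2.3 (Δν = 0, constant).
y_i = n_i/n_T, p_i = y_i·P. Kp = p_B^2 / (p_E p_C).
Setting this equal to 0.426 and taking the physical root (0 < X < 1) gives X = 0.280.

X = 0.280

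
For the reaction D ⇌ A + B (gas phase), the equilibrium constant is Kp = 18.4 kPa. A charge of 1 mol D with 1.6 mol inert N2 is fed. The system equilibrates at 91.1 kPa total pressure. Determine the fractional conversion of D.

X = 0.540

Take 1 mol D as basis and let X be its fractional conversion, so ξ = X.
Species balance: n_D = 1 − X; n_A = X; n_B = X; n_I = 1.6 (inert).
Total moles n_T = 2.6 + X.
Mole fractions y_i = n_i/n_T; Kp = p_A p_B / (p_D) with p_i = y_i·P.
Setting this equal to 18.4 kPa and taking the physical root (0 < X < 1) gives X = 0.540.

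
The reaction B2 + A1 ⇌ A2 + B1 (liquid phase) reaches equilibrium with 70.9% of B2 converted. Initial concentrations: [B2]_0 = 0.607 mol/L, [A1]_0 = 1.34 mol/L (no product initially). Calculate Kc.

Kc = 1.15

Let X = conversion of B2.
Concentrations: [B2] = 0.607 − 0.607X; [A1] = 1.34 − 0.607X; [A2] = 0.607X; [B1] = 0.607X.
At X = 0.709: [B2] = 0.177, [A1] = 0.91, [A2] = 0.43, [B1] = 0.43.
Kc = [A2] [B1] / ([B2] [A1]) = 1.15.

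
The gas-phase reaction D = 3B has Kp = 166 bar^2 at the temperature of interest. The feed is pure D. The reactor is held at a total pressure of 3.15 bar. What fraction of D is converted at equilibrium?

X = 0.861

Basis: 1 mol D initially; let X = conversion of D. Extent ξ = X.
Moles: n_D = 1 − X; n_B = 3X.
Summing: n_T = 1 + 2X.
y_i = n_i/n_T, p_i = y_i·P. Kp = p_B^3 / (p_D).
This yields a degree-3 equation in X; solving on (0,1), X = 0.861.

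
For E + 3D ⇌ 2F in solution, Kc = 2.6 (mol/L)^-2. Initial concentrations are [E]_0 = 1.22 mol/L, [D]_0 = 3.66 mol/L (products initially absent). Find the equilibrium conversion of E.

X = 0.645

Let X = conversion of E; extent ξ = 1.22·X mol/L.
Concentrations: [E] = 1.22 − 1.22X; [D] = 3.66 − 3.66X; [F] = 2.44X.
Kc = [F]^2 / ([E] [D]^3).
Setting equal to 2.6 and solving for X on (0,1) gives X = 0.645.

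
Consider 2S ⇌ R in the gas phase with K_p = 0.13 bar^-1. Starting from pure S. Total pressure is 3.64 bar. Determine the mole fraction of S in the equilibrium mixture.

Take 1 mol S as basis and let X be its fractional conversion, so ξ = 0.5X.
Moles: n_S = 1 − X; n_R = 0.5X.
n_T = Σnᵢ = 1 − 0.5X.
Mole fractions y_i = n_i/n_T; K_p = p_R / (p_S^2) with p_i = y_i·P.
Setting this equal to 0.13 bar^-1 and taking the physical root (0 < X < 1) gives X = 0.412.
Then n_S = 0.588, n_T = 0.794, so y_S = 0.741.

y_S = 0.741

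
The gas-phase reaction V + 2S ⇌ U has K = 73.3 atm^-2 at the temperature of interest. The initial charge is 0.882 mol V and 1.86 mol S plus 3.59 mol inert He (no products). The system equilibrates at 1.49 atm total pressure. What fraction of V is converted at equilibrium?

X = 0.705

Take 0.882 mol V as basis and let X be its fractional conversion, so ξ = 0.882X.
At extent ξ: n_V = 0.882 − 0.882X; n_S = 1.86 − 1.76X; n_U = 0.882X; n_I = 3.59 (inert).
Total moles n_T = 6.33 − 1.76X.
Mole fractions y_i = n_i/n_T; K = p_U / (p_V p_S^2) with p_i = y_i·P.
Substituting and setting equal to 73.3 atm^-2 gives a polynomial in X; the root in (0,1) is X = 0.705.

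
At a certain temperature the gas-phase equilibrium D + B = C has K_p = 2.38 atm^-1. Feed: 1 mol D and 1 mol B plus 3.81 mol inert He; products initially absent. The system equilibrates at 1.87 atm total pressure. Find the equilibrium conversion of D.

X = 0.347

Let X = conversion of D (basis 1 mol D); extent of reaction ξ = X.
Species balance: n_D = 1 − X; n_B = 1 − X; n_C = X; n_I = 3.81 (inert).
Summing: n_T = 5.81 − X.
With p_i = (n_i/n_T)P, K_p = p_C / (p_D p_B).
Setting this equal to 2.38 atm^-1 and taking the physical root (0 < X < 1) gives X = 0.347.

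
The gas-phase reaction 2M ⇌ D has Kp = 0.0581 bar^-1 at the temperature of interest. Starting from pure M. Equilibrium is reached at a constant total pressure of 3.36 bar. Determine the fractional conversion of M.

X = 0.251

Let X = conversion of M (basis 1 mol M); extent of reaction ξ = 0.5X.
Moles: n_M = 1 − X; n_D = 0.5X.
Summing: n_T = 1 − 0.5X.
y_i = n_i/n_T, p_i = y_i·P. Kp = p_D / (p_M^2).
Setting this equal to 0.0581 bar^-1 and taking the physical root (0 < X < 1) gives X = 0.251.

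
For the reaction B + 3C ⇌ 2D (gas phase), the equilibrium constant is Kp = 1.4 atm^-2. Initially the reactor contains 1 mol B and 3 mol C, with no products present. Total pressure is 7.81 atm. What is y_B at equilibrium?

Basis: 1 mol B initially; let X = conversion of B. Extent ξ = X.
At extent ξ: n_B = 1 − X; n_C = 3 − 3X; n_D = 2X.
Summing: n_T = 4 − 2X.
y_i = n_i/n_T, p_i = y_i·P. Kp = p_D^2 / (p_B p_C^3).
Equating to 1.4 atm^-2 and solving on 0 < X < 1: X = 0.723.
Then n_B = 0.277, n_T = 2.55, so y_B = 0.109.

y_B = 0.109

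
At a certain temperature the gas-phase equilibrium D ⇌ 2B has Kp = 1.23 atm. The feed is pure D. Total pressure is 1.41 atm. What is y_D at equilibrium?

y_D = 0.405

Basis: 1 mol D initially; let X = conversion of D. Extent ξ = X.
Mole table: n_D = 1 − X; n_B = 2X.
Total moles n_T = 1 + X.
With p_i = (n_i/n_T)P, Kp = p_B^2 / (p_D).
Substituting and setting equal to 1.23 atm gives a polynomial in X; the root in (0,1) is X = 0.423.
Then n_D = 0.577, n_T = 1.42, so y_D = 0.405.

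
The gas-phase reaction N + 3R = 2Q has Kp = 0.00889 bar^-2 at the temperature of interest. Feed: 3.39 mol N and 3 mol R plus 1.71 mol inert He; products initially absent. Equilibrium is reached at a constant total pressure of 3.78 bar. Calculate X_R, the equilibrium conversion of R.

Take 3 mol R as basis and let X be its fractional conversion, so ξ = X.
At extent ξ: n_N = 3.39 − X; n_R = 3 − 3X; n_Q = 2X; n_I = 1.71 (inert).
Summing: n_T = 8.1 − 2X.
With p_i = (n_i/n_T)P, Kp = p_Q^2 / (p_N p_R^3).
This yields a degree-4 equation in X; solving on (0,1), X = 0.164.

X = 0.164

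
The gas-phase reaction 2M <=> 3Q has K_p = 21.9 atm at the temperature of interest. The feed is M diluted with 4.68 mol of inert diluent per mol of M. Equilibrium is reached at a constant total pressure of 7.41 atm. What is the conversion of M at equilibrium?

X = 0.729

Take 1 mol M as basis and let X be its fractional conversion, so ξ = 0.5X.
Moles: n_M = 1 − X; n_Q = 1.5X; n_I = 4.68 (inert).
Total moles n_T = 5.68 + 0.5X.
y_i = n_i/n_T, p_i = y_i·P. K_p = p_Q^3 / (p_M^2).
This yields a degree-3 equation in X; solving on (0,1), X = 0.729.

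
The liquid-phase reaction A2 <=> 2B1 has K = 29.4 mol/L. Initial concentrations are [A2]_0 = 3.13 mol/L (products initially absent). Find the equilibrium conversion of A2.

X = 0.756

Let X = conversion of A2; extent ξ = 3.13·X mol/L.
Concentrations: [A2] = 3.13 − 3.13X; [B1] = 6.26X.
K = [B1]^2 / ([A2]).
Solving K = 29.4 for X ∈ (0,1): X = 0.756.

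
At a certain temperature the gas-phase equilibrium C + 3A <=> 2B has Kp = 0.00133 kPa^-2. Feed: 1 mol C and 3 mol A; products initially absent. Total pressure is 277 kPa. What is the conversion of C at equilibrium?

X = 0.734

Take 1 mol C as basis and let X be its fractional conversion, so ξ = X.
Mole table: n_C = 1 − X; n_A = 3 − 3X; n_B = 2X.
Total moles n_T = 4 − 2X.
With p_i = (n_i/n_T)P, Kp = p_B^2 / (p_C p_A^3).
Equating to 0.00133 kPa^-2 and solving on 0 < X < 1: X = 0.734.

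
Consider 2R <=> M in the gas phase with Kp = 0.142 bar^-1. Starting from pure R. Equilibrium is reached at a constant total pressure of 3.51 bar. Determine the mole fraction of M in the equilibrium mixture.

Let X = conversion of R (basis 1 mol R); extent of reaction ξ = 0.5X.
Mole table: n_R = 1 − X; n_M = 0.5X.
n_T = Σnᵢ = 1 − 0.5X.
Mole fractions y_i = n_i/n_T; Kp = p_M / (p_R^2) with p_i = y_i·P.
Setting this equal to 0.142 bar^-1 and taking the physical root (0 < X < 1) gives X = 0.422.
Then n_M = 0.211, n_T = 0.789, so y_M = 0.267.

y_M = 0.267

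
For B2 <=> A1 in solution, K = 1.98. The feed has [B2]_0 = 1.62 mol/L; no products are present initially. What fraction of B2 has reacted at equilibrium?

Let X = conversion of B2; extent ξ = 1.62·X mol/L.
Concentrations: [B2] = 1.62 − 1.62X; [A1] = 1.62X.
K = [A1] / ([B2]).
Equating to 1.98: the physical root is X = 0.664.

X = 0.664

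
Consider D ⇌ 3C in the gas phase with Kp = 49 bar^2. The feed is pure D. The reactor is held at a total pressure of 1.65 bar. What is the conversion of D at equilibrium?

Take 1 mol D as basis and let X be its fractional conversion, so ξ = X.
At extent ξ: n_D = 1 − X; n_C = 3X.
n_T = Σnᵢ = 1 + 2X.
Mole fractions y_i = n_i/n_T; Kp = p_C^3 / (p_D) with p_i = y_i·P.
This yields a degree-3 equation in X; solving on (0,1), X = 0.869.

X = 0.869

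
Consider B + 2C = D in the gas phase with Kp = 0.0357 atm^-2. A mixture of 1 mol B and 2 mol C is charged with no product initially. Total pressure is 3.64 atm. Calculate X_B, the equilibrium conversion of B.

Take 1 mol B as basis and let X be its fractional conversion, so ξ = X.
Species balance: n_B = 1 − X; n_C = 2 − 2X; n_D = X.
n_T = Σnᵢ = 3 − 2X.
With p_i = (n_i/n_T)P, Kp = p_D / (p_B p_C^2).
Equating to 0.0357 atm^-2 and solving on 0 < X < 1: X = 0.157.

X = 0.157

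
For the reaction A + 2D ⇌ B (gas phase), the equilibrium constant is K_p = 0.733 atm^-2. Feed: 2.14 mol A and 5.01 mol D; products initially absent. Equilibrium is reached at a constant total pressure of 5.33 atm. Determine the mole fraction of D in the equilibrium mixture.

y_D = 0.430

Let X = conversion of A (basis 2.14 mol A); extent of reaction ξ = 2.14X.
Species balance: n_A = 2.14 − 2.14X; n_D = 5.01 − 4.28X; n_B = 2.14X.
Total moles n_T = 7.15 − 4.28X.
Mole fractions y_i = n_i/n_T; K_p = p_B / (p_A p_D^2) with p_i = y_i·P.
Setting this equal to 0.733 atm^-2 and taking the physical root (0 < X < 1) gives X = 0.794.
Then n_D = 1.61, n_T = 3.75, so y_D = 0.430.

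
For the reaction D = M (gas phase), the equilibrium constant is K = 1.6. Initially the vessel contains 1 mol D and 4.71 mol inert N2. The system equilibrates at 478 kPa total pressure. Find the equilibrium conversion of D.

Let X = conversion of D (basis 1 mol D); extent of reaction ξ = X.
Mole table: n_D = 1 − X; n_M = X; n_I = 4.71 (inert).
Total moles n_T = 5.71 (Δν = 0, constant).
Mole fractions y_i = n_i/n_T; K = p_M / (p_D) with p_i = y_i·P.
Equating to 1.6 and solving on 0 < X < 1: X = 0.615.

X = 0.615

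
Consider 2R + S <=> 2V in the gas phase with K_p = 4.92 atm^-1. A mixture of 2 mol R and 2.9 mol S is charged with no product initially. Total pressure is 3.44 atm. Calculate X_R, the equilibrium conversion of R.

X = 0.748

Basis: 2 mol R initially; let X = conversion of R. Extent ξ = X.
Moles: n_R = 2 − 2X; n_S = 2.9 − X; n_V = 2X.
n_T = Σnᵢ = 4.9 − X.
With p_i = (n_i/n_T)P, K_p = p_V^2 / (p_R^2 p_S).
Substituting and setting equal to 4.92 atm^-1 gives a polynomial in X; the root in (0,1) is X = 0.748.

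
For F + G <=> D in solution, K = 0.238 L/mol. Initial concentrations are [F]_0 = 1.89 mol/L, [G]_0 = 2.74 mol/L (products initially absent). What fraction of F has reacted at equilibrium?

X = 0.334

Let X = conversion of F; extent ξ = 1.89·X mol/L.
Concentrations: [F] = 1.89 − 1.89X; [G] = 2.74 − 1.89X; [D] = 1.89X.
K = [D] / ([F] [G]).
Setting equal to 0.238 and solving for X on (0,1) gives X = 0.334.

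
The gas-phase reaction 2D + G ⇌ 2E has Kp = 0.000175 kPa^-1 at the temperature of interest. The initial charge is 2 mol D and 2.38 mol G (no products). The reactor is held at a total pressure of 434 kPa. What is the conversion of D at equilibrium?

X = 0.166

Basis: 2 mol D initially; let X = conversion of D. Extent ξ = X.
Species balance: n_D = 2 − 2X; n_G = 2.38 − X; n_E = 2X.
n_T = Σnᵢ = 4.38 − X.
y_i = n_i/n_T, p_i = y_i·P. Kp = p_E^2 / (p_D^2 p_G).
This yields a degree-3 equation in X; solving on (0,1), X = 0.166.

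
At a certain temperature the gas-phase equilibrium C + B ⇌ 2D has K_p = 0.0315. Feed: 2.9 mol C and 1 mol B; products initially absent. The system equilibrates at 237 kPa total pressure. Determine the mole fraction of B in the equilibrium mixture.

Take 1 mol B as basis and let X be its fractional conversion, so ξ = X.
At extent ξ: n_C = 2.9 − X; n_B = 1 − X; n_D = 2X.
Total moles n_T = 3.9 (Δν = 0, constant).
y_i = n_i/n_T, p_i = y_i·P. K_p = p_D^2 / (p_C p_B).
Setting this equal to 0.0315 and taking the physical root (0 < X < 1) gives X = 0.137.
Then n_B = 0.863, n_T = 3.9, so y_B = 0.221.

y_B = 0.221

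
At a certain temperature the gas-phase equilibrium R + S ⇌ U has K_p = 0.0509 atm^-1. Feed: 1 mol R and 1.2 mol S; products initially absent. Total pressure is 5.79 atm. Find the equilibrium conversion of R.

Let X = conversion of R (basis 1 mol R); extent of reaction ξ = X.
At extent ξ: n_R = 1 − X; n_S = 1.2 − X; n_U = X.
Summing: n_T = 2.2 − X.
y_i = n_i/n_T, p_i = y_i·P. K_p = p_U / (p_R p_S).
This yields a degree-2 equation in X; solving on (0,1), X = 0.132.

X = 0.132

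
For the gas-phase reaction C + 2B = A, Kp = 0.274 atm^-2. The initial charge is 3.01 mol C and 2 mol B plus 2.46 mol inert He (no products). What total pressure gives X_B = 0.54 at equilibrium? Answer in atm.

P = 6.2 atm

Let X = conversion of B (basis 2 mol B); extent of reaction ξ = X.
At extent ξ: n_C = 3.01 − X; n_B = 2 − 2X; n_A = X; n_I = 2.46 (inert).
Summing: n_T = 7.47 − 2X.
Kp = p_A / (p_C p_B^2) with p_i = (n_i/n_T)·P.
At X = 0.54: the mole-fraction product g(X) = Π y_i^ν_i = 10.55. Since Kp = g(X)·P^{-2}, P = (g/Kp)^(1/2) = (10.55/0.274)^(1/2) = 6.2 atm.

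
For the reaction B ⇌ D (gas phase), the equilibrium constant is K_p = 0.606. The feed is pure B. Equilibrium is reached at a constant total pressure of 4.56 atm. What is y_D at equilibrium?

Take 1 mol B as basis and let X be its fractional conversion, so ξ = X.
Moles: n_B = 1 − X; n_D = X.
n_T stays at 1 (no change in mole number).
Mole fractions y_i = n_i/n_T; K_p = p_D / (p_B) with p_i = y_i·P.
Setting this equal to 0.606 and taking the physical root (0 < X < 1) gives X = 0.377.
Then n_D = 0.377, n_T = 1, so y_D = 0.377.

y_D = 0.377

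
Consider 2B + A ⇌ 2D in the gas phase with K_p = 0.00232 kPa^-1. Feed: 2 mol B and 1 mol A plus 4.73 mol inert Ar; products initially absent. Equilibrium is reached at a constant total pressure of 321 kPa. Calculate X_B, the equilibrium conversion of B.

Basis: 2 mol B initially; let X = conversion of B. Extent ξ = X.
At extent ξ: n_B = 2 − 2X; n_A = 1 − X; n_D = 2X; n_I = 4.73 (inert).
n_T = Σnᵢ = 7.73 − X.
y_i = n_i/n_T, p_i = y_i·P. K_p = p_D^2 / (p_B^2 p_A).
Equating to 0.00232 kPa^-1 and solving on 0 < X < 1: X = 0.218.

X = 0.218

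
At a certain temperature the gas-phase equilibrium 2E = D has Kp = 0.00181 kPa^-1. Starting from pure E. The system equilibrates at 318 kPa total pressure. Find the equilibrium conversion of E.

Basis: 1 mol E initially; let X = conversion of E. Extent ξ = 0.5X.
Species balance: n_E = 1 − X; n_D = 0.5X.
Summing: n_T = 1 − 0.5X.
y_i = n_i/n_T, p_i = y_i·P. Kp = p_D / (p_E^2).
Substituting and setting equal to 0.00181 kPa^-1 gives a polynomial in X; the root in (0,1) is X = 0.450.

X = 0.450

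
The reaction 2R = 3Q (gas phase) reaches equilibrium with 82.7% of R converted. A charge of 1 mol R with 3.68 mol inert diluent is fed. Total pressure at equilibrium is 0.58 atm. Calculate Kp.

Kp = 7.26 atm

Take 1 mol R as basis and let X be its fractional conversion, so ξ = 0.5X.
Mole table: n_R = 1 − X; n_Q = 1.5X; n_I = 3.68 (inert).
Total moles n_T = 4.68 + 0.5X.
At X = 0.827: n_R = 0.173, n_Q = 1.24, n_T = 5.09.
p_i = (n_i/n_T)·P. Kp = p_Q^3 / (p_R^2) = 7.26 atm.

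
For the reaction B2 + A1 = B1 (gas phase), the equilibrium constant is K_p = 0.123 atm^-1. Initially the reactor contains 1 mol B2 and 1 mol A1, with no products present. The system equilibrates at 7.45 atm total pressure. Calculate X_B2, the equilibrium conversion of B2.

Let X = conversion of B2 (basis 1 mol B2); extent of reaction ξ = X.
Moles: n_B2 = 1 − X; n_A1 = 1 − X; n_B1 = X.
Total moles n_T = 2 − X.
Mole fractions y_i = n_i/n_T; K_p = p_B1 / (p_B2 p_A1) with p_i = y_i·P.
Equating to 0.123 atm^-1 and solving on 0 < X < 1: X = 0.278.

X = 0.278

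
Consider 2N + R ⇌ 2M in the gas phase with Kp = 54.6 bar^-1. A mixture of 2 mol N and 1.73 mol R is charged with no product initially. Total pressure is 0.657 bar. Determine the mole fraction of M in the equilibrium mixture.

y_M = 0.523

Let X = conversion of N (basis 2 mol N); extent of reaction ξ = X.
Moles: n_N = 2 − 2X; n_R = 1.73 − X; n_M = 2X.
Summing: n_T = 3.73 − X.
Mole fractions y_i = n_i/n_T; Kp = p_M^2 / (p_N^2 p_R) with p_i = y_i·P.
Setting this equal to 54.6 bar^-1 and taking the physical root (0 < X < 1) gives X = 0.773.
Then n_M = 1.55, n_T = 2.96, so y_M = 0.523.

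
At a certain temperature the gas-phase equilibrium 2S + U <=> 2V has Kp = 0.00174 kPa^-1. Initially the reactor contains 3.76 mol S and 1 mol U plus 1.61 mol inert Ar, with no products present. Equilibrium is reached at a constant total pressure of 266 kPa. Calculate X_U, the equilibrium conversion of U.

X = 0.345

Take 1 mol U as basis and let X be its fractional conversion, so ξ = X.
Mole table: n_S = 3.76 − 2X; n_U = 1 − X; n_V = 2X; n_I = 1.61 (inert).
Total moles n_T = 6.37 − X.
With p_i = (n_i/n_T)P, Kp = p_V^2 / (p_S^2 p_U).
Equating to 0.00174 kPa^-1 and solving on 0 < X < 1: X = 0.345.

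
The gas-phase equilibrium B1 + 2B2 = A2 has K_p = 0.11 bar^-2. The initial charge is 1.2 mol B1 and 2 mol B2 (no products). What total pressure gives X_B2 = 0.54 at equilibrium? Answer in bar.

P = 6.28 bar

Let X = conversion of B2 (basis 2 mol B2); extent of reaction ξ = X.
Moles: n_B1 = 1.2 − X; n_B2 = 2 − 2X; n_A2 = X.
Summing: n_T = 3.2 − 2X.
K_p = p_A2 / (p_B1 p_B2^2) with p_i = (n_i/n_T)·P.
At X = 0.54: the mole-fraction product g(X) = Π y_i^ν_i = 4.345. Since K_p = g(X)·P^{-2}, P = (g/K_p)^(1/2) = (4.345/0.11)^(1/2) = 6.28 bar.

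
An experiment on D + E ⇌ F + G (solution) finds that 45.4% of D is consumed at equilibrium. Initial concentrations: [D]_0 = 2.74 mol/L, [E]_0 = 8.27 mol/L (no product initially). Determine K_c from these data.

Let X = conversion of D.
Concentrations: [D] = 2.74 − 2.74X; [E] = 8.27 − 2.74X; [F] = 2.74X; [G] = 2.74X.
At X = 0.454: [D] = 1.5, [E] = 7.03, [F] = 1.24, [G] = 1.24.
K_c = [F] [G] / ([D] [E]) = 0.147.

K_c = 0.147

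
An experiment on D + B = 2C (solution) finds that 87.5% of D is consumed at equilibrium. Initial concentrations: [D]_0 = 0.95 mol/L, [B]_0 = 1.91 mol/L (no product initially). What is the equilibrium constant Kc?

Kc = 21.6

Let X = conversion of D.
Concentrations: [D] = 0.95 − 0.95X; [B] = 1.91 − 0.95X; [C] = 1.9X.
At X = 0.875: [D] = 0.119, [B] = 1.08, [C] = 1.66.
Kc = [C]^2 / ([D] [B]) = 21.6.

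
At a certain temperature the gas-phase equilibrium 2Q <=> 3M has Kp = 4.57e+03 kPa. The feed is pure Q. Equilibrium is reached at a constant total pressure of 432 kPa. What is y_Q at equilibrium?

Let X = conversion of Q (basis 1 mol Q); extent of reaction ξ = 0.5X.
At extent ξ: n_Q = 1 − X; n_M = 1.5X.
Summing: n_T = 1 + 0.5X.
With p_i = (n_i/n_T)P, Kp = p_M^3 / (p_Q^2).
Equating to 4.57e+03 kPa and solving on 0 < X < 1: X = 0.710.
Then n_Q = 0.29, n_T = 1.35, so y_Q = 0.214.

y_Q = 0.214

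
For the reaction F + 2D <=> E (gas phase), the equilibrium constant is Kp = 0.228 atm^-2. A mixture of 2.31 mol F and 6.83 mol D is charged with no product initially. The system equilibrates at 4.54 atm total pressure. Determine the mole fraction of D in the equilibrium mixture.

y_D = 0.624

Let X = conversion of F (basis 2.31 mol F); extent of reaction ξ = 2.31X.
Species balance: n_F = 2.31 − 2.31X; n_D = 6.83 − 4.62X; n_E = 2.31X.
Summing: n_T = 9.14 − 4.62X.
y_i = n_i/n_T, p_i = y_i·P. Kp = p_E / (p_F p_D^2).
This yields a degree-3 equation in X; solving on (0,1), X = 0.647.
Then n_D = 3.84, n_T = 6.15, so y_D = 0.624.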